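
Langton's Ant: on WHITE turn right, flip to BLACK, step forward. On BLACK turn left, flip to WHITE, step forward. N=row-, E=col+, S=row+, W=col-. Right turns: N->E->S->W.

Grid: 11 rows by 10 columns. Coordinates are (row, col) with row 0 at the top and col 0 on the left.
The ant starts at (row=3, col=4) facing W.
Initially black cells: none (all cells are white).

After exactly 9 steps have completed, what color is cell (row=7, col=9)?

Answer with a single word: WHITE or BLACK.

Answer: WHITE

Derivation:
Step 1: on WHITE (3,4): turn R to N, flip to black, move to (2,4). |black|=1
Step 2: on WHITE (2,4): turn R to E, flip to black, move to (2,5). |black|=2
Step 3: on WHITE (2,5): turn R to S, flip to black, move to (3,5). |black|=3
Step 4: on WHITE (3,5): turn R to W, flip to black, move to (3,4). |black|=4
Step 5: on BLACK (3,4): turn L to S, flip to white, move to (4,4). |black|=3
Step 6: on WHITE (4,4): turn R to W, flip to black, move to (4,3). |black|=4
Step 7: on WHITE (4,3): turn R to N, flip to black, move to (3,3). |black|=5
Step 8: on WHITE (3,3): turn R to E, flip to black, move to (3,4). |black|=6
Step 9: on WHITE (3,4): turn R to S, flip to black, move to (4,4). |black|=7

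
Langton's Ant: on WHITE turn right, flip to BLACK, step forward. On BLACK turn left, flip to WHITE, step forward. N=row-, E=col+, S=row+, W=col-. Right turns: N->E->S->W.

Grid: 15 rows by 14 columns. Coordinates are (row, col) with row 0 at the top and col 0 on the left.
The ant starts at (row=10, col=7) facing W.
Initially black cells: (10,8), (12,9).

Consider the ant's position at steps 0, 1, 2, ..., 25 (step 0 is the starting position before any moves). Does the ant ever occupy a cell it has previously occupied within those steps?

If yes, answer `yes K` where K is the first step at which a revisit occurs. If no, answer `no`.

Answer: yes 7

Derivation:
Step 1: on WHITE (10,7): turn R to N, flip to black, move to (9,7). |black|=3 — new cell
Step 2: on WHITE (9,7): turn R to E, flip to black, move to (9,8). |black|=4 — new cell
Step 3: on WHITE (9,8): turn R to S, flip to black, move to (10,8). |black|=5 — new cell
Step 4: on BLACK (10,8): turn L to E, flip to white, move to (10,9). |black|=4 — new cell
Step 5: on WHITE (10,9): turn R to S, flip to black, move to (11,9). |black|=5 — new cell
Step 6: on WHITE (11,9): turn R to W, flip to black, move to (11,8). |black|=6 — new cell
Step 7: on WHITE (11,8): turn R to N, flip to black, move to (10,8). |black|=7 — REVISIT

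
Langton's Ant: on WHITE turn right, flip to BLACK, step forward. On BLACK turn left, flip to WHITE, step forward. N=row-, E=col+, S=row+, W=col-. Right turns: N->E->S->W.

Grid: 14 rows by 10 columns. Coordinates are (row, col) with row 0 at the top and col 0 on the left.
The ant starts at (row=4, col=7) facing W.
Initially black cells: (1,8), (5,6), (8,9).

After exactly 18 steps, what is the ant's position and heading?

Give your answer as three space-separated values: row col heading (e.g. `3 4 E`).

Step 1: on WHITE (4,7): turn R to N, flip to black, move to (3,7). |black|=4
Step 2: on WHITE (3,7): turn R to E, flip to black, move to (3,8). |black|=5
Step 3: on WHITE (3,8): turn R to S, flip to black, move to (4,8). |black|=6
Step 4: on WHITE (4,8): turn R to W, flip to black, move to (4,7). |black|=7
Step 5: on BLACK (4,7): turn L to S, flip to white, move to (5,7). |black|=6
Step 6: on WHITE (5,7): turn R to W, flip to black, move to (5,6). |black|=7
Step 7: on BLACK (5,6): turn L to S, flip to white, move to (6,6). |black|=6
Step 8: on WHITE (6,6): turn R to W, flip to black, move to (6,5). |black|=7
Step 9: on WHITE (6,5): turn R to N, flip to black, move to (5,5). |black|=8
Step 10: on WHITE (5,5): turn R to E, flip to black, move to (5,6). |black|=9
Step 11: on WHITE (5,6): turn R to S, flip to black, move to (6,6). |black|=10
Step 12: on BLACK (6,6): turn L to E, flip to white, move to (6,7). |black|=9
Step 13: on WHITE (6,7): turn R to S, flip to black, move to (7,7). |black|=10
Step 14: on WHITE (7,7): turn R to W, flip to black, move to (7,6). |black|=11
Step 15: on WHITE (7,6): turn R to N, flip to black, move to (6,6). |black|=12
Step 16: on WHITE (6,6): turn R to E, flip to black, move to (6,7). |black|=13
Step 17: on BLACK (6,7): turn L to N, flip to white, move to (5,7). |black|=12
Step 18: on BLACK (5,7): turn L to W, flip to white, move to (5,6). |black|=11

Answer: 5 6 W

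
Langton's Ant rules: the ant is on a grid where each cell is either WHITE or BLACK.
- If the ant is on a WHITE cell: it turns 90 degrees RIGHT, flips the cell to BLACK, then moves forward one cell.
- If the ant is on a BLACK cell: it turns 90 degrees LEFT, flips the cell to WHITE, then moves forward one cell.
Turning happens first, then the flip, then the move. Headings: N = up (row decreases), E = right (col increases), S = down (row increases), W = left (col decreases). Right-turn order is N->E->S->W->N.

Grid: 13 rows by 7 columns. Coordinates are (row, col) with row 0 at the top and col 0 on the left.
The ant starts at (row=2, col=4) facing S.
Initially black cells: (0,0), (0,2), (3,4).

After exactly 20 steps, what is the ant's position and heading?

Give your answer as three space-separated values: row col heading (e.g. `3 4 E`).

Answer: 4 4 S

Derivation:
Step 1: on WHITE (2,4): turn R to W, flip to black, move to (2,3). |black|=4
Step 2: on WHITE (2,3): turn R to N, flip to black, move to (1,3). |black|=5
Step 3: on WHITE (1,3): turn R to E, flip to black, move to (1,4). |black|=6
Step 4: on WHITE (1,4): turn R to S, flip to black, move to (2,4). |black|=7
Step 5: on BLACK (2,4): turn L to E, flip to white, move to (2,5). |black|=6
Step 6: on WHITE (2,5): turn R to S, flip to black, move to (3,5). |black|=7
Step 7: on WHITE (3,5): turn R to W, flip to black, move to (3,4). |black|=8
Step 8: on BLACK (3,4): turn L to S, flip to white, move to (4,4). |black|=7
Step 9: on WHITE (4,4): turn R to W, flip to black, move to (4,3). |black|=8
Step 10: on WHITE (4,3): turn R to N, flip to black, move to (3,3). |black|=9
Step 11: on WHITE (3,3): turn R to E, flip to black, move to (3,4). |black|=10
Step 12: on WHITE (3,4): turn R to S, flip to black, move to (4,4). |black|=11
Step 13: on BLACK (4,4): turn L to E, flip to white, move to (4,5). |black|=10
Step 14: on WHITE (4,5): turn R to S, flip to black, move to (5,5). |black|=11
Step 15: on WHITE (5,5): turn R to W, flip to black, move to (5,4). |black|=12
Step 16: on WHITE (5,4): turn R to N, flip to black, move to (4,4). |black|=13
Step 17: on WHITE (4,4): turn R to E, flip to black, move to (4,5). |black|=14
Step 18: on BLACK (4,5): turn L to N, flip to white, move to (3,5). |black|=13
Step 19: on BLACK (3,5): turn L to W, flip to white, move to (3,4). |black|=12
Step 20: on BLACK (3,4): turn L to S, flip to white, move to (4,4). |black|=11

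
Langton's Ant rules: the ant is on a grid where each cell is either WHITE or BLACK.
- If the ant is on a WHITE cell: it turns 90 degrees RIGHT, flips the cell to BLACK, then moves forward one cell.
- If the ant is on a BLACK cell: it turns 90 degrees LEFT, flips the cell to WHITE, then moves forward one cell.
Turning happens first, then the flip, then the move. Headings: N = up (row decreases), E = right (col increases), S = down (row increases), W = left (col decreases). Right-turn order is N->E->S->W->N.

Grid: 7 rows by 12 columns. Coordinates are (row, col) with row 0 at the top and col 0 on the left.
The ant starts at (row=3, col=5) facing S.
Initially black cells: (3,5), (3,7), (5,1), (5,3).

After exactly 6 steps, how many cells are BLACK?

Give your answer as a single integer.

Step 1: on BLACK (3,5): turn L to E, flip to white, move to (3,6). |black|=3
Step 2: on WHITE (3,6): turn R to S, flip to black, move to (4,6). |black|=4
Step 3: on WHITE (4,6): turn R to W, flip to black, move to (4,5). |black|=5
Step 4: on WHITE (4,5): turn R to N, flip to black, move to (3,5). |black|=6
Step 5: on WHITE (3,5): turn R to E, flip to black, move to (3,6). |black|=7
Step 6: on BLACK (3,6): turn L to N, flip to white, move to (2,6). |black|=6

Answer: 6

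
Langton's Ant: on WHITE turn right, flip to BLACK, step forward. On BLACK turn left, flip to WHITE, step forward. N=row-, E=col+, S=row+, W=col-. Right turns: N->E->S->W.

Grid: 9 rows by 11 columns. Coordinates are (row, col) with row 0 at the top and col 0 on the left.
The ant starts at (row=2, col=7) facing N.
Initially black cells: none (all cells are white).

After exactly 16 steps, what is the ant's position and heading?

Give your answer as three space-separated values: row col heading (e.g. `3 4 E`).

Answer: 2 7 N

Derivation:
Step 1: on WHITE (2,7): turn R to E, flip to black, move to (2,8). |black|=1
Step 2: on WHITE (2,8): turn R to S, flip to black, move to (3,8). |black|=2
Step 3: on WHITE (3,8): turn R to W, flip to black, move to (3,7). |black|=3
Step 4: on WHITE (3,7): turn R to N, flip to black, move to (2,7). |black|=4
Step 5: on BLACK (2,7): turn L to W, flip to white, move to (2,6). |black|=3
Step 6: on WHITE (2,6): turn R to N, flip to black, move to (1,6). |black|=4
Step 7: on WHITE (1,6): turn R to E, flip to black, move to (1,7). |black|=5
Step 8: on WHITE (1,7): turn R to S, flip to black, move to (2,7). |black|=6
Step 9: on WHITE (2,7): turn R to W, flip to black, move to (2,6). |black|=7
Step 10: on BLACK (2,6): turn L to S, flip to white, move to (3,6). |black|=6
Step 11: on WHITE (3,6): turn R to W, flip to black, move to (3,5). |black|=7
Step 12: on WHITE (3,5): turn R to N, flip to black, move to (2,5). |black|=8
Step 13: on WHITE (2,5): turn R to E, flip to black, move to (2,6). |black|=9
Step 14: on WHITE (2,6): turn R to S, flip to black, move to (3,6). |black|=10
Step 15: on BLACK (3,6): turn L to E, flip to white, move to (3,7). |black|=9
Step 16: on BLACK (3,7): turn L to N, flip to white, move to (2,7). |black|=8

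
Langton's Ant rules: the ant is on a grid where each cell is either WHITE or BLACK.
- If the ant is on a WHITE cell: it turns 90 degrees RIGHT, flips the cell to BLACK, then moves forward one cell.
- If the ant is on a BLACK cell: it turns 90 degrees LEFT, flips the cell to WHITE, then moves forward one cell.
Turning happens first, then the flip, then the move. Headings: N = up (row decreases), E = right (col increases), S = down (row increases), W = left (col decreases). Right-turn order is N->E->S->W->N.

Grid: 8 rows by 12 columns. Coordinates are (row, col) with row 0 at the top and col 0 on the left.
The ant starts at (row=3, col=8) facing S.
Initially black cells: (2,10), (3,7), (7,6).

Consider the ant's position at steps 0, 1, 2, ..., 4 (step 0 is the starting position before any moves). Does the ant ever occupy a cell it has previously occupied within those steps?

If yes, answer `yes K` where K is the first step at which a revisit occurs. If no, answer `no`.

Answer: no

Derivation:
Step 1: on WHITE (3,8): turn R to W, flip to black, move to (3,7). |black|=4 — new cell
Step 2: on BLACK (3,7): turn L to S, flip to white, move to (4,7). |black|=3 — new cell
Step 3: on WHITE (4,7): turn R to W, flip to black, move to (4,6). |black|=4 — new cell
Step 4: on WHITE (4,6): turn R to N, flip to black, move to (3,6). |black|=5 — new cell
No revisit within 4 steps.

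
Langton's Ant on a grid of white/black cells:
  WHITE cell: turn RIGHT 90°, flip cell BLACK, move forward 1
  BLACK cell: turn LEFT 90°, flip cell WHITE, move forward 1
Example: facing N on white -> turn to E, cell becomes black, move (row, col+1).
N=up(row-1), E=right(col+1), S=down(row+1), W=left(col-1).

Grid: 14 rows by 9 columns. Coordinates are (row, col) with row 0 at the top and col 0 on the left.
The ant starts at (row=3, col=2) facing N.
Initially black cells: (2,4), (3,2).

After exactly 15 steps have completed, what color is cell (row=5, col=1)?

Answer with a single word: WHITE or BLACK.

Answer: BLACK

Derivation:
Step 1: on BLACK (3,2): turn L to W, flip to white, move to (3,1). |black|=1
Step 2: on WHITE (3,1): turn R to N, flip to black, move to (2,1). |black|=2
Step 3: on WHITE (2,1): turn R to E, flip to black, move to (2,2). |black|=3
Step 4: on WHITE (2,2): turn R to S, flip to black, move to (3,2). |black|=4
Step 5: on WHITE (3,2): turn R to W, flip to black, move to (3,1). |black|=5
Step 6: on BLACK (3,1): turn L to S, flip to white, move to (4,1). |black|=4
Step 7: on WHITE (4,1): turn R to W, flip to black, move to (4,0). |black|=5
Step 8: on WHITE (4,0): turn R to N, flip to black, move to (3,0). |black|=6
Step 9: on WHITE (3,0): turn R to E, flip to black, move to (3,1). |black|=7
Step 10: on WHITE (3,1): turn R to S, flip to black, move to (4,1). |black|=8
Step 11: on BLACK (4,1): turn L to E, flip to white, move to (4,2). |black|=7
Step 12: on WHITE (4,2): turn R to S, flip to black, move to (5,2). |black|=8
Step 13: on WHITE (5,2): turn R to W, flip to black, move to (5,1). |black|=9
Step 14: on WHITE (5,1): turn R to N, flip to black, move to (4,1). |black|=10
Step 15: on WHITE (4,1): turn R to E, flip to black, move to (4,2). |black|=11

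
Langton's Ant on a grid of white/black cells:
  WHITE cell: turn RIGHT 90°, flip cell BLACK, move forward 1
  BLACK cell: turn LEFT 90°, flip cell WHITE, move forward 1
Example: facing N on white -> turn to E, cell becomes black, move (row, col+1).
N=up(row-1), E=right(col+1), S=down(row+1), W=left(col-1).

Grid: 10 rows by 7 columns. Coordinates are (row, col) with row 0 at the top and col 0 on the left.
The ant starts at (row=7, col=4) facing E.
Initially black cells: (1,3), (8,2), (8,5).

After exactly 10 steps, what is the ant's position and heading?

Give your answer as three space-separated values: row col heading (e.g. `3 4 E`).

Answer: 6 3 W

Derivation:
Step 1: on WHITE (7,4): turn R to S, flip to black, move to (8,4). |black|=4
Step 2: on WHITE (8,4): turn R to W, flip to black, move to (8,3). |black|=5
Step 3: on WHITE (8,3): turn R to N, flip to black, move to (7,3). |black|=6
Step 4: on WHITE (7,3): turn R to E, flip to black, move to (7,4). |black|=7
Step 5: on BLACK (7,4): turn L to N, flip to white, move to (6,4). |black|=6
Step 6: on WHITE (6,4): turn R to E, flip to black, move to (6,5). |black|=7
Step 7: on WHITE (6,5): turn R to S, flip to black, move to (7,5). |black|=8
Step 8: on WHITE (7,5): turn R to W, flip to black, move to (7,4). |black|=9
Step 9: on WHITE (7,4): turn R to N, flip to black, move to (6,4). |black|=10
Step 10: on BLACK (6,4): turn L to W, flip to white, move to (6,3). |black|=9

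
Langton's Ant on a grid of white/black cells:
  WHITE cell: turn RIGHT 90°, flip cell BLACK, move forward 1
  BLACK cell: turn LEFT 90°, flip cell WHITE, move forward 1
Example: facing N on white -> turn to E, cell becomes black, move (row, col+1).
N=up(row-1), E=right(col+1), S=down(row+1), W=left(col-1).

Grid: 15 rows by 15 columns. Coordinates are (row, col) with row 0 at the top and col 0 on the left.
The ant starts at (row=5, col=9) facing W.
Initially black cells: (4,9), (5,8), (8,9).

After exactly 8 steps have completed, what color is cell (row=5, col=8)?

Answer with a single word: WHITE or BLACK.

Answer: WHITE

Derivation:
Step 1: on WHITE (5,9): turn R to N, flip to black, move to (4,9). |black|=4
Step 2: on BLACK (4,9): turn L to W, flip to white, move to (4,8). |black|=3
Step 3: on WHITE (4,8): turn R to N, flip to black, move to (3,8). |black|=4
Step 4: on WHITE (3,8): turn R to E, flip to black, move to (3,9). |black|=5
Step 5: on WHITE (3,9): turn R to S, flip to black, move to (4,9). |black|=6
Step 6: on WHITE (4,9): turn R to W, flip to black, move to (4,8). |black|=7
Step 7: on BLACK (4,8): turn L to S, flip to white, move to (5,8). |black|=6
Step 8: on BLACK (5,8): turn L to E, flip to white, move to (5,9). |black|=5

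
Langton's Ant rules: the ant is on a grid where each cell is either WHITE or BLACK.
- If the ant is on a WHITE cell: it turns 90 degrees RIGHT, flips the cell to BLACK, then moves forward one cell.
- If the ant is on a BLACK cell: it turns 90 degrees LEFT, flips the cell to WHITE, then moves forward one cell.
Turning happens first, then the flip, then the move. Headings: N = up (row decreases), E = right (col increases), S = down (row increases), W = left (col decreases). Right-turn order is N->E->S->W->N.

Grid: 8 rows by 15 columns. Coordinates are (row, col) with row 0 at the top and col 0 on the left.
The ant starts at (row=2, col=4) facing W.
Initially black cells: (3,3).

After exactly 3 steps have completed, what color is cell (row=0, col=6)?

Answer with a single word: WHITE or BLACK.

Answer: WHITE

Derivation:
Step 1: on WHITE (2,4): turn R to N, flip to black, move to (1,4). |black|=2
Step 2: on WHITE (1,4): turn R to E, flip to black, move to (1,5). |black|=3
Step 3: on WHITE (1,5): turn R to S, flip to black, move to (2,5). |black|=4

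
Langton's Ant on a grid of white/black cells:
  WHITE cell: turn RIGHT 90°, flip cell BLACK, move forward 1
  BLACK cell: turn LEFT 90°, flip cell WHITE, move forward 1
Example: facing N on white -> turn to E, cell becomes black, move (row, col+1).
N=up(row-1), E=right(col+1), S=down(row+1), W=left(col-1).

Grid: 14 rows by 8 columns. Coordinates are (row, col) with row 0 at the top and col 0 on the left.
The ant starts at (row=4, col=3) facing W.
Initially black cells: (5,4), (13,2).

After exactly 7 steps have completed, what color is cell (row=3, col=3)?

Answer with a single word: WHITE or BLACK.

Answer: BLACK

Derivation:
Step 1: on WHITE (4,3): turn R to N, flip to black, move to (3,3). |black|=3
Step 2: on WHITE (3,3): turn R to E, flip to black, move to (3,4). |black|=4
Step 3: on WHITE (3,4): turn R to S, flip to black, move to (4,4). |black|=5
Step 4: on WHITE (4,4): turn R to W, flip to black, move to (4,3). |black|=6
Step 5: on BLACK (4,3): turn L to S, flip to white, move to (5,3). |black|=5
Step 6: on WHITE (5,3): turn R to W, flip to black, move to (5,2). |black|=6
Step 7: on WHITE (5,2): turn R to N, flip to black, move to (4,2). |black|=7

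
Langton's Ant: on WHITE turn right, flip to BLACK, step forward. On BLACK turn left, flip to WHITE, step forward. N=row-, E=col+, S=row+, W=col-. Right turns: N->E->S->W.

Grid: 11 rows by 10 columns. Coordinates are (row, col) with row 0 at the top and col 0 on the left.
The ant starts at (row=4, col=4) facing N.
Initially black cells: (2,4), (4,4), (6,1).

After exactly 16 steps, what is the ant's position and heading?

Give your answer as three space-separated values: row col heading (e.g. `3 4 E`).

Step 1: on BLACK (4,4): turn L to W, flip to white, move to (4,3). |black|=2
Step 2: on WHITE (4,3): turn R to N, flip to black, move to (3,3). |black|=3
Step 3: on WHITE (3,3): turn R to E, flip to black, move to (3,4). |black|=4
Step 4: on WHITE (3,4): turn R to S, flip to black, move to (4,4). |black|=5
Step 5: on WHITE (4,4): turn R to W, flip to black, move to (4,3). |black|=6
Step 6: on BLACK (4,3): turn L to S, flip to white, move to (5,3). |black|=5
Step 7: on WHITE (5,3): turn R to W, flip to black, move to (5,2). |black|=6
Step 8: on WHITE (5,2): turn R to N, flip to black, move to (4,2). |black|=7
Step 9: on WHITE (4,2): turn R to E, flip to black, move to (4,3). |black|=8
Step 10: on WHITE (4,3): turn R to S, flip to black, move to (5,3). |black|=9
Step 11: on BLACK (5,3): turn L to E, flip to white, move to (5,4). |black|=8
Step 12: on WHITE (5,4): turn R to S, flip to black, move to (6,4). |black|=9
Step 13: on WHITE (6,4): turn R to W, flip to black, move to (6,3). |black|=10
Step 14: on WHITE (6,3): turn R to N, flip to black, move to (5,3). |black|=11
Step 15: on WHITE (5,3): turn R to E, flip to black, move to (5,4). |black|=12
Step 16: on BLACK (5,4): turn L to N, flip to white, move to (4,4). |black|=11

Answer: 4 4 N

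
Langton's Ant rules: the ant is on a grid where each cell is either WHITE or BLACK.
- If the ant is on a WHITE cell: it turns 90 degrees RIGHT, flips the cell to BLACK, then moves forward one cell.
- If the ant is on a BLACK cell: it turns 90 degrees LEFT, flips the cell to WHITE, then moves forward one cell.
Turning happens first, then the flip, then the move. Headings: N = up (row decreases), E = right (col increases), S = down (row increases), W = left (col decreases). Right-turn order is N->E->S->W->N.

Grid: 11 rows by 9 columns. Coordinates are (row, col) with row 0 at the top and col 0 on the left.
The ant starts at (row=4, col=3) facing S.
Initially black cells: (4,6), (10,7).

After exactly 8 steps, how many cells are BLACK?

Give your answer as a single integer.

Answer: 8

Derivation:
Step 1: on WHITE (4,3): turn R to W, flip to black, move to (4,2). |black|=3
Step 2: on WHITE (4,2): turn R to N, flip to black, move to (3,2). |black|=4
Step 3: on WHITE (3,2): turn R to E, flip to black, move to (3,3). |black|=5
Step 4: on WHITE (3,3): turn R to S, flip to black, move to (4,3). |black|=6
Step 5: on BLACK (4,3): turn L to E, flip to white, move to (4,4). |black|=5
Step 6: on WHITE (4,4): turn R to S, flip to black, move to (5,4). |black|=6
Step 7: on WHITE (5,4): turn R to W, flip to black, move to (5,3). |black|=7
Step 8: on WHITE (5,3): turn R to N, flip to black, move to (4,3). |black|=8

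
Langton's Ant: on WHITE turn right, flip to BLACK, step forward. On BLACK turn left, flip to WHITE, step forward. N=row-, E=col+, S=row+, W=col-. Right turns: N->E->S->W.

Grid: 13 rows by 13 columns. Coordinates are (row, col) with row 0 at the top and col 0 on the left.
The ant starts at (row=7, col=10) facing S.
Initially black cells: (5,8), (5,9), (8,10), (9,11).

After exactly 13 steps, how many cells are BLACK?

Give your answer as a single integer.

Step 1: on WHITE (7,10): turn R to W, flip to black, move to (7,9). |black|=5
Step 2: on WHITE (7,9): turn R to N, flip to black, move to (6,9). |black|=6
Step 3: on WHITE (6,9): turn R to E, flip to black, move to (6,10). |black|=7
Step 4: on WHITE (6,10): turn R to S, flip to black, move to (7,10). |black|=8
Step 5: on BLACK (7,10): turn L to E, flip to white, move to (7,11). |black|=7
Step 6: on WHITE (7,11): turn R to S, flip to black, move to (8,11). |black|=8
Step 7: on WHITE (8,11): turn R to W, flip to black, move to (8,10). |black|=9
Step 8: on BLACK (8,10): turn L to S, flip to white, move to (9,10). |black|=8
Step 9: on WHITE (9,10): turn R to W, flip to black, move to (9,9). |black|=9
Step 10: on WHITE (9,9): turn R to N, flip to black, move to (8,9). |black|=10
Step 11: on WHITE (8,9): turn R to E, flip to black, move to (8,10). |black|=11
Step 12: on WHITE (8,10): turn R to S, flip to black, move to (9,10). |black|=12
Step 13: on BLACK (9,10): turn L to E, flip to white, move to (9,11). |black|=11

Answer: 11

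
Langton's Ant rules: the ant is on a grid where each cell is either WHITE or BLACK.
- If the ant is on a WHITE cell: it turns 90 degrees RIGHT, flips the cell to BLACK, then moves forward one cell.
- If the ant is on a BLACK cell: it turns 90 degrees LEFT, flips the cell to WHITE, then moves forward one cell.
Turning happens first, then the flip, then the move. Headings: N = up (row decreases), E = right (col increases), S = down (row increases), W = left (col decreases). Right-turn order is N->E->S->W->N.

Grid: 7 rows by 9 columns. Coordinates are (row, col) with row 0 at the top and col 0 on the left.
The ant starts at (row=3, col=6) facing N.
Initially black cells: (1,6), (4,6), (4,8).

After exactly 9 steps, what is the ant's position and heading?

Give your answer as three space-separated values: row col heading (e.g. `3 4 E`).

Step 1: on WHITE (3,6): turn R to E, flip to black, move to (3,7). |black|=4
Step 2: on WHITE (3,7): turn R to S, flip to black, move to (4,7). |black|=5
Step 3: on WHITE (4,7): turn R to W, flip to black, move to (4,6). |black|=6
Step 4: on BLACK (4,6): turn L to S, flip to white, move to (5,6). |black|=5
Step 5: on WHITE (5,6): turn R to W, flip to black, move to (5,5). |black|=6
Step 6: on WHITE (5,5): turn R to N, flip to black, move to (4,5). |black|=7
Step 7: on WHITE (4,5): turn R to E, flip to black, move to (4,6). |black|=8
Step 8: on WHITE (4,6): turn R to S, flip to black, move to (5,6). |black|=9
Step 9: on BLACK (5,6): turn L to E, flip to white, move to (5,7). |black|=8

Answer: 5 7 E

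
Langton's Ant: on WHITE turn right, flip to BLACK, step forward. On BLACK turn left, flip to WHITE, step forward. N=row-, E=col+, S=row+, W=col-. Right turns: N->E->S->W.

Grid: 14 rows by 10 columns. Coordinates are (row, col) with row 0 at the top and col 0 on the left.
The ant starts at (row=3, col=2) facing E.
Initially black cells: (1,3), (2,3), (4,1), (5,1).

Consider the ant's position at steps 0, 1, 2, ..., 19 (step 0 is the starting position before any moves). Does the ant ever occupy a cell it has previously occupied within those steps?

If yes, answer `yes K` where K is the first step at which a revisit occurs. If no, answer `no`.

Answer: yes 7

Derivation:
Step 1: on WHITE (3,2): turn R to S, flip to black, move to (4,2). |black|=5 — new cell
Step 2: on WHITE (4,2): turn R to W, flip to black, move to (4,1). |black|=6 — new cell
Step 3: on BLACK (4,1): turn L to S, flip to white, move to (5,1). |black|=5 — new cell
Step 4: on BLACK (5,1): turn L to E, flip to white, move to (5,2). |black|=4 — new cell
Step 5: on WHITE (5,2): turn R to S, flip to black, move to (6,2). |black|=5 — new cell
Step 6: on WHITE (6,2): turn R to W, flip to black, move to (6,1). |black|=6 — new cell
Step 7: on WHITE (6,1): turn R to N, flip to black, move to (5,1). |black|=7 — REVISIT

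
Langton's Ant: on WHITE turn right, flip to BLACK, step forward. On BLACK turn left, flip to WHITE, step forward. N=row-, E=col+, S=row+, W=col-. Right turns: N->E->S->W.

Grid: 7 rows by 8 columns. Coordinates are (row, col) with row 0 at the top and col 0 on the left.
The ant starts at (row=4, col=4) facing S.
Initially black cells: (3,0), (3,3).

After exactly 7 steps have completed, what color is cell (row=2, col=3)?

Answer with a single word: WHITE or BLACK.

Answer: BLACK

Derivation:
Step 1: on WHITE (4,4): turn R to W, flip to black, move to (4,3). |black|=3
Step 2: on WHITE (4,3): turn R to N, flip to black, move to (3,3). |black|=4
Step 3: on BLACK (3,3): turn L to W, flip to white, move to (3,2). |black|=3
Step 4: on WHITE (3,2): turn R to N, flip to black, move to (2,2). |black|=4
Step 5: on WHITE (2,2): turn R to E, flip to black, move to (2,3). |black|=5
Step 6: on WHITE (2,3): turn R to S, flip to black, move to (3,3). |black|=6
Step 7: on WHITE (3,3): turn R to W, flip to black, move to (3,2). |black|=7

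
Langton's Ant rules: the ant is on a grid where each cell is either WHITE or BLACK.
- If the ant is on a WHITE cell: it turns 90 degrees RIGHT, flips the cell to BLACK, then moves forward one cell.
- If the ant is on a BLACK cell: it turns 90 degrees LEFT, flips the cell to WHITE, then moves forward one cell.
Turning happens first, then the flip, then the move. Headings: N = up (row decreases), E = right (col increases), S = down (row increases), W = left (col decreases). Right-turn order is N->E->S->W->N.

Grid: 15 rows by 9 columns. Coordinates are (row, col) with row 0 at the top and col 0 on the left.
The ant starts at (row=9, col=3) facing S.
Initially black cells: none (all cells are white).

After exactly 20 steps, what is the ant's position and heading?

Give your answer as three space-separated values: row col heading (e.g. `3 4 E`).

Step 1: on WHITE (9,3): turn R to W, flip to black, move to (9,2). |black|=1
Step 2: on WHITE (9,2): turn R to N, flip to black, move to (8,2). |black|=2
Step 3: on WHITE (8,2): turn R to E, flip to black, move to (8,3). |black|=3
Step 4: on WHITE (8,3): turn R to S, flip to black, move to (9,3). |black|=4
Step 5: on BLACK (9,3): turn L to E, flip to white, move to (9,4). |black|=3
Step 6: on WHITE (9,4): turn R to S, flip to black, move to (10,4). |black|=4
Step 7: on WHITE (10,4): turn R to W, flip to black, move to (10,3). |black|=5
Step 8: on WHITE (10,3): turn R to N, flip to black, move to (9,3). |black|=6
Step 9: on WHITE (9,3): turn R to E, flip to black, move to (9,4). |black|=7
Step 10: on BLACK (9,4): turn L to N, flip to white, move to (8,4). |black|=6
Step 11: on WHITE (8,4): turn R to E, flip to black, move to (8,5). |black|=7
Step 12: on WHITE (8,5): turn R to S, flip to black, move to (9,5). |black|=8
Step 13: on WHITE (9,5): turn R to W, flip to black, move to (9,4). |black|=9
Step 14: on WHITE (9,4): turn R to N, flip to black, move to (8,4). |black|=10
Step 15: on BLACK (8,4): turn L to W, flip to white, move to (8,3). |black|=9
Step 16: on BLACK (8,3): turn L to S, flip to white, move to (9,3). |black|=8
Step 17: on BLACK (9,3): turn L to E, flip to white, move to (9,4). |black|=7
Step 18: on BLACK (9,4): turn L to N, flip to white, move to (8,4). |black|=6
Step 19: on WHITE (8,4): turn R to E, flip to black, move to (8,5). |black|=7
Step 20: on BLACK (8,5): turn L to N, flip to white, move to (7,5). |black|=6

Answer: 7 5 N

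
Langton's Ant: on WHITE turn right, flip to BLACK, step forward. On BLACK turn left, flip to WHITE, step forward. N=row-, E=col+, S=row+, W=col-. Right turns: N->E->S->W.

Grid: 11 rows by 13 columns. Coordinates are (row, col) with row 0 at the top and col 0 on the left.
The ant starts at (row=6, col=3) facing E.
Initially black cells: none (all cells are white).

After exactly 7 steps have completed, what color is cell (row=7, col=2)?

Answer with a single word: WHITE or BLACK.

Step 1: on WHITE (6,3): turn R to S, flip to black, move to (7,3). |black|=1
Step 2: on WHITE (7,3): turn R to W, flip to black, move to (7,2). |black|=2
Step 3: on WHITE (7,2): turn R to N, flip to black, move to (6,2). |black|=3
Step 4: on WHITE (6,2): turn R to E, flip to black, move to (6,3). |black|=4
Step 5: on BLACK (6,3): turn L to N, flip to white, move to (5,3). |black|=3
Step 6: on WHITE (5,3): turn R to E, flip to black, move to (5,4). |black|=4
Step 7: on WHITE (5,4): turn R to S, flip to black, move to (6,4). |black|=5

Answer: BLACK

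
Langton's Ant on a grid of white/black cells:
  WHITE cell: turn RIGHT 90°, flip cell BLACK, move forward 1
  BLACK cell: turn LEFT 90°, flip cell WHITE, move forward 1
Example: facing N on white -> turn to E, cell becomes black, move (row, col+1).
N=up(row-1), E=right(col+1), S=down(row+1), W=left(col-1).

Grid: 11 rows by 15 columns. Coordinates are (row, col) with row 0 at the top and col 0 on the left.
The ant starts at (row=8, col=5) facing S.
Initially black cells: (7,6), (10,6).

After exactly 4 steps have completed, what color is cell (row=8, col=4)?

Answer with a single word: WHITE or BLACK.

Answer: BLACK

Derivation:
Step 1: on WHITE (8,5): turn R to W, flip to black, move to (8,4). |black|=3
Step 2: on WHITE (8,4): turn R to N, flip to black, move to (7,4). |black|=4
Step 3: on WHITE (7,4): turn R to E, flip to black, move to (7,5). |black|=5
Step 4: on WHITE (7,5): turn R to S, flip to black, move to (8,5). |black|=6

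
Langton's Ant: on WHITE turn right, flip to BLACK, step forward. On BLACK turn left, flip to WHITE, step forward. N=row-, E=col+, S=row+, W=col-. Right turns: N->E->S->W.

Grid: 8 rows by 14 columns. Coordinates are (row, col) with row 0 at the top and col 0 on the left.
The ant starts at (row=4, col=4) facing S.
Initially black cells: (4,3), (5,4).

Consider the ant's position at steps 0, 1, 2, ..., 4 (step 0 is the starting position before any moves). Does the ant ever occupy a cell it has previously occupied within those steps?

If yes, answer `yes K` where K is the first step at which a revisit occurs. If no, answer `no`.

Answer: no

Derivation:
Step 1: on WHITE (4,4): turn R to W, flip to black, move to (4,3). |black|=3 — new cell
Step 2: on BLACK (4,3): turn L to S, flip to white, move to (5,3). |black|=2 — new cell
Step 3: on WHITE (5,3): turn R to W, flip to black, move to (5,2). |black|=3 — new cell
Step 4: on WHITE (5,2): turn R to N, flip to black, move to (4,2). |black|=4 — new cell
No revisit within 4 steps.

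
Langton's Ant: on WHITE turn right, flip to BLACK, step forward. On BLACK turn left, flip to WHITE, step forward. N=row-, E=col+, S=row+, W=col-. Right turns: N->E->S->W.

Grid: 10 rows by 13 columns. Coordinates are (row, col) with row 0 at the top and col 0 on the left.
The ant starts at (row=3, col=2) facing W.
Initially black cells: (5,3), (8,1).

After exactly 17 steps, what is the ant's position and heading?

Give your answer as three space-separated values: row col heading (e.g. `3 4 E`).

Step 1: on WHITE (3,2): turn R to N, flip to black, move to (2,2). |black|=3
Step 2: on WHITE (2,2): turn R to E, flip to black, move to (2,3). |black|=4
Step 3: on WHITE (2,3): turn R to S, flip to black, move to (3,3). |black|=5
Step 4: on WHITE (3,3): turn R to W, flip to black, move to (3,2). |black|=6
Step 5: on BLACK (3,2): turn L to S, flip to white, move to (4,2). |black|=5
Step 6: on WHITE (4,2): turn R to W, flip to black, move to (4,1). |black|=6
Step 7: on WHITE (4,1): turn R to N, flip to black, move to (3,1). |black|=7
Step 8: on WHITE (3,1): turn R to E, flip to black, move to (3,2). |black|=8
Step 9: on WHITE (3,2): turn R to S, flip to black, move to (4,2). |black|=9
Step 10: on BLACK (4,2): turn L to E, flip to white, move to (4,3). |black|=8
Step 11: on WHITE (4,3): turn R to S, flip to black, move to (5,3). |black|=9
Step 12: on BLACK (5,3): turn L to E, flip to white, move to (5,4). |black|=8
Step 13: on WHITE (5,4): turn R to S, flip to black, move to (6,4). |black|=9
Step 14: on WHITE (6,4): turn R to W, flip to black, move to (6,3). |black|=10
Step 15: on WHITE (6,3): turn R to N, flip to black, move to (5,3). |black|=11
Step 16: on WHITE (5,3): turn R to E, flip to black, move to (5,4). |black|=12
Step 17: on BLACK (5,4): turn L to N, flip to white, move to (4,4). |black|=11

Answer: 4 4 N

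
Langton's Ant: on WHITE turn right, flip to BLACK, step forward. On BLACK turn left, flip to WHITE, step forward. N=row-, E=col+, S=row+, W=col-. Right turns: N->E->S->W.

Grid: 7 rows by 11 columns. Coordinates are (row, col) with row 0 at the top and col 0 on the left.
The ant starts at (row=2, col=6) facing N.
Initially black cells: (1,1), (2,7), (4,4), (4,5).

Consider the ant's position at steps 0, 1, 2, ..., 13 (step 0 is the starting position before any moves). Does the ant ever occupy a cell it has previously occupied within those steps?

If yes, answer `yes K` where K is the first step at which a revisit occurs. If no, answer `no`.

Step 1: on WHITE (2,6): turn R to E, flip to black, move to (2,7). |black|=5 — new cell
Step 2: on BLACK (2,7): turn L to N, flip to white, move to (1,7). |black|=4 — new cell
Step 3: on WHITE (1,7): turn R to E, flip to black, move to (1,8). |black|=5 — new cell
Step 4: on WHITE (1,8): turn R to S, flip to black, move to (2,8). |black|=6 — new cell
Step 5: on WHITE (2,8): turn R to W, flip to black, move to (2,7). |black|=7 — REVISIT

Answer: yes 5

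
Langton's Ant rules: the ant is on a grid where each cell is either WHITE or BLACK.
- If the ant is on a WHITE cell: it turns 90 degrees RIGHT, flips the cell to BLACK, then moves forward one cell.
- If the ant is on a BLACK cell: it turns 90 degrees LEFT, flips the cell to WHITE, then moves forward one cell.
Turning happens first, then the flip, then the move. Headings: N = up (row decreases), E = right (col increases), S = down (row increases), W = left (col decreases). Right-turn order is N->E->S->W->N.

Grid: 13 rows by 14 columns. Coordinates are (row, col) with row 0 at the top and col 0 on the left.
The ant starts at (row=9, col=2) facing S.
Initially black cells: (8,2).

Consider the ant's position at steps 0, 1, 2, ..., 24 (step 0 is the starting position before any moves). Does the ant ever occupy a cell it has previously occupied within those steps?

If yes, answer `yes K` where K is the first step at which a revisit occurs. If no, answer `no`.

Step 1: on WHITE (9,2): turn R to W, flip to black, move to (9,1). |black|=2 — new cell
Step 2: on WHITE (9,1): turn R to N, flip to black, move to (8,1). |black|=3 — new cell
Step 3: on WHITE (8,1): turn R to E, flip to black, move to (8,2). |black|=4 — new cell
Step 4: on BLACK (8,2): turn L to N, flip to white, move to (7,2). |black|=3 — new cell
Step 5: on WHITE (7,2): turn R to E, flip to black, move to (7,3). |black|=4 — new cell
Step 6: on WHITE (7,3): turn R to S, flip to black, move to (8,3). |black|=5 — new cell
Step 7: on WHITE (8,3): turn R to W, flip to black, move to (8,2). |black|=6 — REVISIT

Answer: yes 7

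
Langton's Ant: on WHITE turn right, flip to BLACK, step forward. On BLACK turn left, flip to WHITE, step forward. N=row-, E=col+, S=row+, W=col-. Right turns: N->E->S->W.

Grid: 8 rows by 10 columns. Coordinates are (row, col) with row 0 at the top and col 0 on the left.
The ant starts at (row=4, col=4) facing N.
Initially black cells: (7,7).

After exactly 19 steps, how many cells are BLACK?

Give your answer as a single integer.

Answer: 8

Derivation:
Step 1: on WHITE (4,4): turn R to E, flip to black, move to (4,5). |black|=2
Step 2: on WHITE (4,5): turn R to S, flip to black, move to (5,5). |black|=3
Step 3: on WHITE (5,5): turn R to W, flip to black, move to (5,4). |black|=4
Step 4: on WHITE (5,4): turn R to N, flip to black, move to (4,4). |black|=5
Step 5: on BLACK (4,4): turn L to W, flip to white, move to (4,3). |black|=4
Step 6: on WHITE (4,3): turn R to N, flip to black, move to (3,3). |black|=5
Step 7: on WHITE (3,3): turn R to E, flip to black, move to (3,4). |black|=6
Step 8: on WHITE (3,4): turn R to S, flip to black, move to (4,4). |black|=7
Step 9: on WHITE (4,4): turn R to W, flip to black, move to (4,3). |black|=8
Step 10: on BLACK (4,3): turn L to S, flip to white, move to (5,3). |black|=7
Step 11: on WHITE (5,3): turn R to W, flip to black, move to (5,2). |black|=8
Step 12: on WHITE (5,2): turn R to N, flip to black, move to (4,2). |black|=9
Step 13: on WHITE (4,2): turn R to E, flip to black, move to (4,3). |black|=10
Step 14: on WHITE (4,3): turn R to S, flip to black, move to (5,3). |black|=11
Step 15: on BLACK (5,3): turn L to E, flip to white, move to (5,4). |black|=10
Step 16: on BLACK (5,4): turn L to N, flip to white, move to (4,4). |black|=9
Step 17: on BLACK (4,4): turn L to W, flip to white, move to (4,3). |black|=8
Step 18: on BLACK (4,3): turn L to S, flip to white, move to (5,3). |black|=7
Step 19: on WHITE (5,3): turn R to W, flip to black, move to (5,2). |black|=8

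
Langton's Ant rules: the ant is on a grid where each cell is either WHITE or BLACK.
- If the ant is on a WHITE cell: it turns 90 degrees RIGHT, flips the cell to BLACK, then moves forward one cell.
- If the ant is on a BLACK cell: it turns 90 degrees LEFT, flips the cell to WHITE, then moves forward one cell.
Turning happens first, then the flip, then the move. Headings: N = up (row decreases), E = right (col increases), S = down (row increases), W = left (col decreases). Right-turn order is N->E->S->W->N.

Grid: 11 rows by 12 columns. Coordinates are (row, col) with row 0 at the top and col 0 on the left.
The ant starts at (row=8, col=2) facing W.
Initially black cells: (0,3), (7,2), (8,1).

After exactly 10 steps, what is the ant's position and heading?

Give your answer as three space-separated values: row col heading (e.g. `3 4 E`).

Answer: 7 1 W

Derivation:
Step 1: on WHITE (8,2): turn R to N, flip to black, move to (7,2). |black|=4
Step 2: on BLACK (7,2): turn L to W, flip to white, move to (7,1). |black|=3
Step 3: on WHITE (7,1): turn R to N, flip to black, move to (6,1). |black|=4
Step 4: on WHITE (6,1): turn R to E, flip to black, move to (6,2). |black|=5
Step 5: on WHITE (6,2): turn R to S, flip to black, move to (7,2). |black|=6
Step 6: on WHITE (7,2): turn R to W, flip to black, move to (7,1). |black|=7
Step 7: on BLACK (7,1): turn L to S, flip to white, move to (8,1). |black|=6
Step 8: on BLACK (8,1): turn L to E, flip to white, move to (8,2). |black|=5
Step 9: on BLACK (8,2): turn L to N, flip to white, move to (7,2). |black|=4
Step 10: on BLACK (7,2): turn L to W, flip to white, move to (7,1). |black|=3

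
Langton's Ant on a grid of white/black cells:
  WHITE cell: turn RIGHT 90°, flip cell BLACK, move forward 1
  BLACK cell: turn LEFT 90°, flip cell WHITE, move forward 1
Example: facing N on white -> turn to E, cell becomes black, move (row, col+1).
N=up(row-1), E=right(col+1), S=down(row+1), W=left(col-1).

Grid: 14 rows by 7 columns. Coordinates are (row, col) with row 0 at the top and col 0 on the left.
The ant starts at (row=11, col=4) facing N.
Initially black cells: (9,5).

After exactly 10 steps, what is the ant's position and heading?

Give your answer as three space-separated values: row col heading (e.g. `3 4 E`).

Answer: 12 3 S

Derivation:
Step 1: on WHITE (11,4): turn R to E, flip to black, move to (11,5). |black|=2
Step 2: on WHITE (11,5): turn R to S, flip to black, move to (12,5). |black|=3
Step 3: on WHITE (12,5): turn R to W, flip to black, move to (12,4). |black|=4
Step 4: on WHITE (12,4): turn R to N, flip to black, move to (11,4). |black|=5
Step 5: on BLACK (11,4): turn L to W, flip to white, move to (11,3). |black|=4
Step 6: on WHITE (11,3): turn R to N, flip to black, move to (10,3). |black|=5
Step 7: on WHITE (10,3): turn R to E, flip to black, move to (10,4). |black|=6
Step 8: on WHITE (10,4): turn R to S, flip to black, move to (11,4). |black|=7
Step 9: on WHITE (11,4): turn R to W, flip to black, move to (11,3). |black|=8
Step 10: on BLACK (11,3): turn L to S, flip to white, move to (12,3). |black|=7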